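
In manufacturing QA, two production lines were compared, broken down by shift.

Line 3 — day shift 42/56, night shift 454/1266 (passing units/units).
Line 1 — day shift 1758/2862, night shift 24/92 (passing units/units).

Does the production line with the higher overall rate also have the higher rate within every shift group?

No

Day shift: Line 3 42/56 = 75.0%, Line 1 1758/2862 = 61.4% → Line 3
Night shift: Line 3 454/1266 = 35.9%, Line 1 24/92 = 26.1% → Line 3
Overall: Line 3 496/1322 = 37.5%, Line 1 1782/2954 = 60.3% → Line 1
Line 3 wins each shift group but Line 1 wins overall — the comparison reverses. Line 3's units skew toward night shift, which has a lower base rate.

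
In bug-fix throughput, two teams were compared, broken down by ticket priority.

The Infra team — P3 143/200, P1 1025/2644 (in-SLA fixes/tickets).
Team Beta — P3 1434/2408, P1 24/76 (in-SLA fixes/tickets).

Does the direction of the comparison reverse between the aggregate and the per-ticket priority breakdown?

P3: the Infra team 143/200 = 71.5%, Team Beta 1434/2408 = 59.6% → the Infra team
P1: the Infra team 1025/2644 = 38.8%, Team Beta 24/76 = 31.6% → the Infra team
Overall: the Infra team 1168/2844 = 41.1%, Team Beta 1458/2484 = 58.7% → Team Beta
The Infra team wins each ticket group but Team Beta wins overall — the comparison reverses. The Infra team's tickets skew toward P1, which has a lower base rate.

Yes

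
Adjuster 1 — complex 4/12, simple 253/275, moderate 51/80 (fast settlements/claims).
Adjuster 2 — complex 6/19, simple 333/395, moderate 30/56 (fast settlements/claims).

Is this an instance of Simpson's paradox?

No

Complex: Adjuster 1 4/12 = 33.3%, Adjuster 2 6/19 = 31.6% → Adjuster 1
Simple: Adjuster 1 253/275 = 92.0%, Adjuster 2 333/395 = 84.3% → Adjuster 1
Moderate: Adjuster 1 51/80 = 63.8%, Adjuster 2 30/56 = 53.6% → Adjuster 1
Overall: Adjuster 1 308/367 = 83.9%, Adjuster 2 369/470 = 78.5% → Adjuster 1
Adjuster 1 wins overall and in every claim group — no reversal.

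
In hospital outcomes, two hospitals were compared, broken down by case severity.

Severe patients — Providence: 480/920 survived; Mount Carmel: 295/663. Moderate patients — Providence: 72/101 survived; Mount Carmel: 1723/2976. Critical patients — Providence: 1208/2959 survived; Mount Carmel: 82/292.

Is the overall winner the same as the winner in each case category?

No

Severe: Providence 480/920 = 52.2%, Mount Carmel 295/663 = 44.5% → Providence
Moderate: Providence 72/101 = 71.3%, Mount Carmel 1723/2976 = 57.9% → Providence
Critical: Providence 1208/2959 = 40.8%, Mount Carmel 82/292 = 28.1% → Providence
Overall: Providence 1760/3980 = 44.2%, Mount Carmel 2100/3931 = 53.4% → Mount Carmel
Providence wins each case group but Mount Carmel wins overall — the comparison reverses. Providence's patients skew toward critical, which has a lower base rate.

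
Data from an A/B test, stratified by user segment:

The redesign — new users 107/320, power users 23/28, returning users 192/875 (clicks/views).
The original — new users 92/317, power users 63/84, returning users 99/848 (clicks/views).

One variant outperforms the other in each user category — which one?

the redesign

New users: the redesign 107/320 = 33.4%, the original 92/317 = 29.0% → the redesign
Power users: the redesign 23/28 = 82.1%, the original 63/84 = 75.0% → the redesign
Returning users: the redesign 192/875 = 21.9%, the original 99/848 = 11.7% → the redesign
The redesign has the higher rate in all 3 groups.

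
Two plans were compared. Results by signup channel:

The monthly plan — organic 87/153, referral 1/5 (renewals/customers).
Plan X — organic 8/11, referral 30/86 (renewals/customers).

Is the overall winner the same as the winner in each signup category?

No

Organic: the monthly plan 87/153 = 56.9%, Plan X 8/11 = 72.7% → Plan X
Referral: the monthly plan 1/5 = 20.0%, Plan X 30/86 = 34.9% → Plan X
Overall: the monthly plan 88/158 = 55.7%, Plan X 38/97 = 39.2% → the monthly plan
Plan X wins each signup group but the monthly plan wins overall — the comparison reverses. Plan X's customers skew toward referral, which has a lower base rate.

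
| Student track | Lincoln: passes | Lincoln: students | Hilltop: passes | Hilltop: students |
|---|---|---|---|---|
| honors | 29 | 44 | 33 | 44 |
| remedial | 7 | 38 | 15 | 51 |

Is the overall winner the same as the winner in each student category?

Honors: Lincoln 29/44 = 65.9%, Hilltop 33/44 = 75.0% → Hilltop
Remedial: Lincoln 7/38 = 18.4%, Hilltop 15/51 = 29.4% → Hilltop
Overall: Lincoln 36/82 = 43.9%, Hilltop 48/95 = 50.5% → Hilltop
Hilltop wins overall and in every student group — no reversal.

Yes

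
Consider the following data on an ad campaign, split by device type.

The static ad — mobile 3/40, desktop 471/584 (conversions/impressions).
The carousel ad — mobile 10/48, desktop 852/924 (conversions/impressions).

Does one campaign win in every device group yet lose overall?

No

Mobile: the static ad 3/40 = 7.5%, the carousel ad 10/48 = 20.8% → the carousel ad
Desktop: the static ad 471/584 = 80.7%, the carousel ad 852/924 = 92.2% → the carousel ad
Overall: the static ad 474/624 = 76.0%, the carousel ad 862/972 = 88.7% → the carousel ad
The carousel ad wins overall and in every device group — no reversal.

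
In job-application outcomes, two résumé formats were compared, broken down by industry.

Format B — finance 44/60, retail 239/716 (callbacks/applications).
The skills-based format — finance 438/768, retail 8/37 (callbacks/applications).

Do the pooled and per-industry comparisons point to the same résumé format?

No

Finance: Format B 44/60 = 73.3%, the skills-based format 438/768 = 57.0% → Format B
Retail: Format B 239/716 = 33.4%, the skills-based format 8/37 = 21.6% → Format B
Overall: Format B 283/776 = 36.5%, the skills-based format 446/805 = 55.4% → the skills-based format
Format B wins each industry group but the skills-based format wins overall — the comparison reverses. Format B's applications skew toward retail, which has a lower base rate.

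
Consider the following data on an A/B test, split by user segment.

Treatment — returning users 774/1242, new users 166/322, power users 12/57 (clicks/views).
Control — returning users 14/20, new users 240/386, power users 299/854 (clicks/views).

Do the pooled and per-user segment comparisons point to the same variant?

No

Returning users: Treatment 774/1242 = 62.3%, Control 14/20 = 70.0% → Control
New users: Treatment 166/322 = 51.6%, Control 240/386 = 62.2% → Control
Power users: Treatment 12/57 = 21.1%, Control 299/854 = 35.0% → Control
Overall: Treatment 952/1621 = 58.7%, Control 553/1260 = 43.9% → Treatment
Control wins each user group but Treatment wins overall — the comparison reverses. Control's views skew toward power users, which has a lower base rate.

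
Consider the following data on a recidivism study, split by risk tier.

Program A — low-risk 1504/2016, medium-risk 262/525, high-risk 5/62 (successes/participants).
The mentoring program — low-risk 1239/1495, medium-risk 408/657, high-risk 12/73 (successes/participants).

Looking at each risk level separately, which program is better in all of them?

Low-risk: Program A 1504/2016 = 74.6%, the mentoring program 1239/1495 = 82.9% → the mentoring program
Medium-risk: Program A 262/525 = 49.9%, the mentoring program 408/657 = 62.1% → the mentoring program
High-risk: Program A 5/62 = 8.1%, the mentoring program 12/73 = 16.4% → the mentoring program
The mentoring program has the higher rate in all 3 groups.

the mentoring program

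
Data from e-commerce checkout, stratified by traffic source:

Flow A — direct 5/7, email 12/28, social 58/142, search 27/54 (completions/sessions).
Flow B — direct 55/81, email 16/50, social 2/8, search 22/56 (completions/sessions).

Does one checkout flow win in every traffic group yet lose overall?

Direct: Flow A 5/7 = 71.4%, Flow B 55/81 = 67.9% → Flow A
Email: Flow A 12/28 = 42.9%, Flow B 16/50 = 32.0% → Flow A
Social: Flow A 58/142 = 40.8%, Flow B 2/8 = 25.0% → Flow A
Search: Flow A 27/54 = 50.0%, Flow B 22/56 = 39.3% → Flow A
Overall: Flow A 102/231 = 44.2%, Flow B 95/195 = 48.7% → Flow B
Flow A wins each traffic group but Flow B wins overall — the comparison reverses. Flow A's sessions skew toward social, which has a lower base rate.

Yes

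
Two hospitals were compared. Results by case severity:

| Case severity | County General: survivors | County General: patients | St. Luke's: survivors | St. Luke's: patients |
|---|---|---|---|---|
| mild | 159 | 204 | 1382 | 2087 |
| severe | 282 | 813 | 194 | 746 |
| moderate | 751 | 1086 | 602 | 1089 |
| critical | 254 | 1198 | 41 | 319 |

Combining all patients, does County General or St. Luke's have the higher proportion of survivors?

Mild: County General 159/204 = 77.9%, St. Luke's 1382/2087 = 66.2% → County General
Severe: County General 282/813 = 34.7%, St. Luke's 194/746 = 26.0% → County General
Moderate: County General 751/1086 = 69.2%, St. Luke's 602/1089 = 55.3% → County General
Critical: County General 254/1198 = 21.2%, St. Luke's 41/319 = 12.9% → County General
Overall: County General 1446/3301 = 43.8%, St. Luke's 2219/4241 = 52.3% → St. Luke's
(County General wins every case group but St. Luke's wins overall — County General's patients skew toward the low-rate critical group.)

St. Luke's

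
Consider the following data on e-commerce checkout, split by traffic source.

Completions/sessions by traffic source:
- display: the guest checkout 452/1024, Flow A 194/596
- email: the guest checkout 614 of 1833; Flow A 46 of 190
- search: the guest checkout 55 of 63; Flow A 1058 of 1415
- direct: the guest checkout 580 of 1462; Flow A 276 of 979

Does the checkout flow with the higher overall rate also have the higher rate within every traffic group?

No

Display: the guest checkout 452/1024 = 44.1%, Flow A 194/596 = 32.6% → the guest checkout
Email: the guest checkout 614/1833 = 33.5%, Flow A 46/190 = 24.2% → the guest checkout
Search: the guest checkout 55/63 = 87.3%, Flow A 1058/1415 = 74.8% → the guest checkout
Direct: the guest checkout 580/1462 = 39.7%, Flow A 276/979 = 28.2% → the guest checkout
Overall: the guest checkout 1701/4382 = 38.8%, Flow A 1574/3180 = 49.5% → Flow A
The guest checkout wins each traffic group but Flow A wins overall — the comparison reverses. The guest checkout's sessions skew toward email, which has a lower base rate.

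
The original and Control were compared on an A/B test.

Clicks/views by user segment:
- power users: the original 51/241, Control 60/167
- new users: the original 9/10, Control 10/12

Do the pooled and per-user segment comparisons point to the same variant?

No

Power users: the original 51/241 = 21.2%, Control 60/167 = 35.9% → Control
New users: the original 9/10 = 90.0%, Control 10/12 = 83.3% → the original
Overall: the original 60/251 = 23.9%, Control 70/179 = 39.1% → Control
Neither sweeps: the original wins 1 of 2 groups, Control wins 1. Control wins overall but not every group — no Simpson reversal.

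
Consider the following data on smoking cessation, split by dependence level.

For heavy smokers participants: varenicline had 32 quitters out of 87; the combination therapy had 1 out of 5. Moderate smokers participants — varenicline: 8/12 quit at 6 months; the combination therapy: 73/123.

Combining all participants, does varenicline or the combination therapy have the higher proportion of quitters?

the combination therapy

Heavy smokers: varenicline 32/87 = 36.8%, the combination therapy 1/5 = 20.0% → varenicline
Moderate smokers: varenicline 8/12 = 66.7%, the combination therapy 73/123 = 59.3% → varenicline
Overall: varenicline 40/99 = 40.4%, the combination therapy 74/128 = 57.8% → the combination therapy
(Varenicline wins every dependence group but the combination therapy wins overall — varenicline's participants skew toward the low-rate heavy smokers group.)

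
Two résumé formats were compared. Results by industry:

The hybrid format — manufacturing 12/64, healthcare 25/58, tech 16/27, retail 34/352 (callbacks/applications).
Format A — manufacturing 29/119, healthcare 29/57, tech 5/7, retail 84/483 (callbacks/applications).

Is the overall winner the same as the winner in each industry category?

Manufacturing: the hybrid format 12/64 = 18.8%, Format A 29/119 = 24.4% → Format A
Healthcare: the hybrid format 25/58 = 43.1%, Format A 29/57 = 50.9% → Format A
Tech: the hybrid format 16/27 = 59.3%, Format A 5/7 = 71.4% → Format A
Retail: the hybrid format 34/352 = 9.7%, Format A 84/483 = 17.4% → Format A
Overall: the hybrid format 87/501 = 17.4%, Format A 147/666 = 22.1% → Format A
Format A wins overall and in every industry group — no reversal.

Yes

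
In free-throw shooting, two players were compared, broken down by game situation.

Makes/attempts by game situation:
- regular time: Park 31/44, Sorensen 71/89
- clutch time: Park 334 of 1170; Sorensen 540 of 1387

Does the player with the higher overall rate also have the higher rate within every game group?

Regular time: Park 31/44 = 70.5%, Sorensen 71/89 = 79.8% → Sorensen
Clutch time: Park 334/1170 = 28.5%, Sorensen 540/1387 = 38.9% → Sorensen
Overall: Park 365/1214 = 30.1%, Sorensen 611/1476 = 41.4% → Sorensen
Sorensen wins overall and in every game group — no reversal.

Yes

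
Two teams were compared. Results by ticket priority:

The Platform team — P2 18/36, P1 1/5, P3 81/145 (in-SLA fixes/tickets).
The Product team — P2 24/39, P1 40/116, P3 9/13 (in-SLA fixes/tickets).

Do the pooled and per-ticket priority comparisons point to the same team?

No

P2: the Platform team 18/36 = 50.0%, the Product team 24/39 = 61.5% → the Product team
P1: the Platform team 1/5 = 20.0%, the Product team 40/116 = 34.5% → the Product team
P3: the Platform team 81/145 = 55.9%, the Product team 9/13 = 69.2% → the Product team
Overall: the Platform team 100/186 = 53.8%, the Product team 73/168 = 43.5% → the Platform team
The Product team wins each ticket group but the Platform team wins overall — the comparison reverses. The Product team's tickets skew toward P1, which has a lower base rate.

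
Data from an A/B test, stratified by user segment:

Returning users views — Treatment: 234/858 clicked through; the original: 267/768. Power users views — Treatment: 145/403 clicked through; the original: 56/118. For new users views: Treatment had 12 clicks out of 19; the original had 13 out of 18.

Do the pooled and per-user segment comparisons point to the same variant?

Yes

Returning users: Treatment 234/858 = 27.3%, the original 267/768 = 34.8% → the original
Power users: Treatment 145/403 = 36.0%, the original 56/118 = 47.5% → the original
New users: Treatment 12/19 = 63.2%, the original 13/18 = 72.2% → the original
Overall: Treatment 391/1280 = 30.5%, the original 336/904 = 37.2% → the original
The original wins overall and in every user group — no reversal.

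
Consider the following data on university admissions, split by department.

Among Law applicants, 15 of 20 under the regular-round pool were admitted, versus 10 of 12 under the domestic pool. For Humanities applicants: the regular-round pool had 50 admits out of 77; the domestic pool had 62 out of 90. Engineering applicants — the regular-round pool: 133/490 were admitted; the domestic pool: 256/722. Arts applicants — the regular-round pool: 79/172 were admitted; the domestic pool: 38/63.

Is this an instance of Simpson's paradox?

Law: the regular-round pool 15/20 = 75.0%, the domestic pool 10/12 = 83.3% → the domestic pool
Humanities: the regular-round pool 50/77 = 64.9%, the domestic pool 62/90 = 68.9% → the domestic pool
Engineering: the regular-round pool 133/490 = 27.1%, the domestic pool 256/722 = 35.5% → the domestic pool
Arts: the regular-round pool 79/172 = 45.9%, the domestic pool 38/63 = 60.3% → the domestic pool
Overall: the regular-round pool 277/759 = 36.5%, the domestic pool 366/887 = 41.3% → the domestic pool
The domestic pool wins overall and in every department group — no reversal.

No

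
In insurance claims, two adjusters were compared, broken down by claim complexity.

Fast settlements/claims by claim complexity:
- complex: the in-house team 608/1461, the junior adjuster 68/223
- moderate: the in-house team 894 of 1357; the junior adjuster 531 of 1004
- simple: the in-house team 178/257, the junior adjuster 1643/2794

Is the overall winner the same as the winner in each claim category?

No

Complex: the in-house team 608/1461 = 41.6%, the junior adjuster 68/223 = 30.5% → the in-house team
Moderate: the in-house team 894/1357 = 65.9%, the junior adjuster 531/1004 = 52.9% → the in-house team
Simple: the in-house team 178/257 = 69.3%, the junior adjuster 1643/2794 = 58.8% → the in-house team
Overall: the in-house team 1680/3075 = 54.6%, the junior adjuster 2242/4021 = 55.8% → the junior adjuster
The in-house team wins each claim group but the junior adjuster wins overall — the comparison reverses. The in-house team's claims skew toward complex, which has a lower base rate.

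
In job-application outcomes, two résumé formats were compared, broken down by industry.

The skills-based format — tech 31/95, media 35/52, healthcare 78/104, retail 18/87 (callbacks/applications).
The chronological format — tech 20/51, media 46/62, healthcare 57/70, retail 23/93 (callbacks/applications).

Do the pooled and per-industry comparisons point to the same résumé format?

Yes

Tech: the skills-based format 31/95 = 32.6%, the chronological format 20/51 = 39.2% → the chronological format
Media: the skills-based format 35/52 = 67.3%, the chronological format 46/62 = 74.2% → the chronological format
Healthcare: the skills-based format 78/104 = 75.0%, the chronological format 57/70 = 81.4% → the chronological format
Retail: the skills-based format 18/87 = 20.7%, the chronological format 23/93 = 24.7% → the chronological format
Overall: the skills-based format 162/338 = 47.9%, the chronological format 146/276 = 52.9% → the chronological format
The chronological format wins overall and in every industry group — no reversal.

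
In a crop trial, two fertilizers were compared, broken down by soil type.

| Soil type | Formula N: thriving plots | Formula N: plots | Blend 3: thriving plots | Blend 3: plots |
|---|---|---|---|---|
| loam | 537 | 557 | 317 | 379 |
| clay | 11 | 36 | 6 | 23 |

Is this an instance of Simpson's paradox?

No

Loam: Formula N 537/557 = 96.4%, Blend 3 317/379 = 83.6% → Formula N
Clay: Formula N 11/36 = 30.6%, Blend 3 6/23 = 26.1% → Formula N
Overall: Formula N 548/593 = 92.4%, Blend 3 323/402 = 80.3% → Formula N
Formula N wins overall and in every soil group — no reversal.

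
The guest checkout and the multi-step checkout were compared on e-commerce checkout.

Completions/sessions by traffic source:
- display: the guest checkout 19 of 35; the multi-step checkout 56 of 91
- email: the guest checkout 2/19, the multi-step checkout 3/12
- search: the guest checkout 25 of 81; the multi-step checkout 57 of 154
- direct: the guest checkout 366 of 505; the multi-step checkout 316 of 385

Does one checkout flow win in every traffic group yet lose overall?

Display: the guest checkout 19/35 = 54.3%, the multi-step checkout 56/91 = 61.5% → the multi-step checkout
Email: the guest checkout 2/19 = 10.5%, the multi-step checkout 3/12 = 25.0% → the multi-step checkout
Search: the guest checkout 25/81 = 30.9%, the multi-step checkout 57/154 = 37.0% → the multi-step checkout
Direct: the guest checkout 366/505 = 72.5%, the multi-step checkout 316/385 = 82.1% → the multi-step checkout
Overall: the guest checkout 412/640 = 64.4%, the multi-step checkout 432/642 = 67.3% → the multi-step checkout
The multi-step checkout wins overall and in every traffic group — no reversal.

No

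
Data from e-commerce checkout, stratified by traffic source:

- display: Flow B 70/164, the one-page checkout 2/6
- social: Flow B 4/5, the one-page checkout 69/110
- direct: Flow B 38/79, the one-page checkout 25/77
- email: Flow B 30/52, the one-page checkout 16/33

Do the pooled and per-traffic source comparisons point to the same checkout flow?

Display: Flow B 70/164 = 42.7%, the one-page checkout 2/6 = 33.3% → Flow B
Social: Flow B 4/5 = 80.0%, the one-page checkout 69/110 = 62.7% → Flow B
Direct: Flow B 38/79 = 48.1%, the one-page checkout 25/77 = 32.5% → Flow B
Email: Flow B 30/52 = 57.7%, the one-page checkout 16/33 = 48.5% → Flow B
Overall: Flow B 142/300 = 47.3%, the one-page checkout 112/226 = 49.6% → the one-page checkout
Flow B wins each traffic group but the one-page checkout wins overall — the comparison reverses. Flow B's sessions skew toward display, which has a lower base rate.

No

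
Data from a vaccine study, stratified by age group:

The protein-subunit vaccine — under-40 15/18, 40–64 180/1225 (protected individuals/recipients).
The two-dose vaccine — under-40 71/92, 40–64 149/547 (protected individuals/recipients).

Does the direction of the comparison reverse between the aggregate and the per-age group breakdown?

Under-40: the protein-subunit vaccine 15/18 = 83.3%, the two-dose vaccine 71/92 = 77.2% → the protein-subunit vaccine
40–64: the protein-subunit vaccine 180/1225 = 14.7%, the two-dose vaccine 149/547 = 27.2% → the two-dose vaccine
Overall: the protein-subunit vaccine 195/1243 = 15.7%, the two-dose vaccine 220/639 = 34.4% → the two-dose vaccine
Neither sweeps: the protein-subunit vaccine wins 1 of 2 groups, the two-dose vaccine wins 1. The two-dose vaccine wins overall but not every group — no Simpson reversal.

No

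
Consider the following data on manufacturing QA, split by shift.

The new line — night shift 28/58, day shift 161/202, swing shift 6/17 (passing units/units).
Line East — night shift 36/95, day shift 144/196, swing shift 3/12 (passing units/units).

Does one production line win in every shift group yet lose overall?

No

Night shift: the new line 28/58 = 48.3%, Line East 36/95 = 37.9% → the new line
Day shift: the new line 161/202 = 79.7%, Line East 144/196 = 73.5% → the new line
Swing shift: the new line 6/17 = 35.3%, Line East 3/12 = 25.0% → the new line
Overall: the new line 195/277 = 70.4%, Line East 183/303 = 60.4% → the new line
The new line wins overall and in every shift group — no reversal.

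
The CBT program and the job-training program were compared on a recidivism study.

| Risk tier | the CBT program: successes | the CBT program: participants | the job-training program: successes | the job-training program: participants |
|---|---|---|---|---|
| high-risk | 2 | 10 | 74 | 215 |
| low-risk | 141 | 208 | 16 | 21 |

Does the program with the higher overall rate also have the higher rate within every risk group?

No

High-risk: the CBT program 2/10 = 20.0%, the job-training program 74/215 = 34.4% → the job-training program
Low-risk: the CBT program 141/208 = 67.8%, the job-training program 16/21 = 76.2% → the job-training program
Overall: the CBT program 143/218 = 65.6%, the job-training program 90/236 = 38.1% → the CBT program
The job-training program wins each risk group but the CBT program wins overall — the comparison reverses. The job-training program's participants skew toward high-risk, which has a lower base rate.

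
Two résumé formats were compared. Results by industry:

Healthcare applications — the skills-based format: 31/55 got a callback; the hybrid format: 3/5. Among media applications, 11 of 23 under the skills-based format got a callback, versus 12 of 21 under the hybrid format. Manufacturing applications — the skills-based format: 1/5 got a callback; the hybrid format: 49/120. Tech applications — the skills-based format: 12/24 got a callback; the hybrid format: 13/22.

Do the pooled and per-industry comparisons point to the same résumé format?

Healthcare: the skills-based format 31/55 = 56.4%, the hybrid format 3/5 = 60.0% → the hybrid format
Media: the skills-based format 11/23 = 47.8%, the hybrid format 12/21 = 57.1% → the hybrid format
Manufacturing: the skills-based format 1/5 = 20.0%, the hybrid format 49/120 = 40.8% → the hybrid format
Tech: the skills-based format 12/24 = 50.0%, the hybrid format 13/22 = 59.1% → the hybrid format
Overall: the skills-based format 55/107 = 51.4%, the hybrid format 77/168 = 45.8% → the skills-based format
The hybrid format wins each industry group but the skills-based format wins overall — the comparison reverses. The hybrid format's applications skew toward manufacturing, which has a lower base rate.

No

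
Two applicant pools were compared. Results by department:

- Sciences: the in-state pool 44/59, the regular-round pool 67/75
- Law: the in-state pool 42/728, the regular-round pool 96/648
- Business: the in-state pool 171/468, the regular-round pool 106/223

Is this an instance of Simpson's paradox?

Sciences: the in-state pool 44/59 = 74.6%, the regular-round pool 67/75 = 89.3% → the regular-round pool
Law: the in-state pool 42/728 = 5.8%, the regular-round pool 96/648 = 14.8% → the regular-round pool
Business: the in-state pool 171/468 = 36.5%, the regular-round pool 106/223 = 47.5% → the regular-round pool
Overall: the in-state pool 257/1255 = 20.5%, the regular-round pool 269/946 = 28.4% → the regular-round pool
The regular-round pool wins overall and in every department group — no reversal.

No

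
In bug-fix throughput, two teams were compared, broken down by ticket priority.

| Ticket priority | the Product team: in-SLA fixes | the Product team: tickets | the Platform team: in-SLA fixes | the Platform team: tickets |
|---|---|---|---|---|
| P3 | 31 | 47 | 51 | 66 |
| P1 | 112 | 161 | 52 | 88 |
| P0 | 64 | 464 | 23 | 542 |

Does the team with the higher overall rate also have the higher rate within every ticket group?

P3: the Product team 31/47 = 66.0%, the Platform team 51/66 = 77.3% → the Platform team
P1: the Product team 112/161 = 69.6%, the Platform team 52/88 = 59.1% → the Product team
P0: the Product team 64/464 = 13.8%, the Platform team 23/542 = 4.2% → the Product team
Overall: the Product team 207/672 = 30.8%, the Platform team 126/696 = 18.1% → the Product team
Neither sweeps: the Product team wins 2 of 3 groups, the Platform team wins 1. The Product team wins overall but not every group — no Simpson reversal.

No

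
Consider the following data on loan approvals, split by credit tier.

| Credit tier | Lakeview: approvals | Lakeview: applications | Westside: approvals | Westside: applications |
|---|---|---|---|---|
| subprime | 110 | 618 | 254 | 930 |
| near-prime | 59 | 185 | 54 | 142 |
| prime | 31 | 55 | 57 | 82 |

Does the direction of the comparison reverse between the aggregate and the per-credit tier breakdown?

No

Subprime: Lakeview 110/618 = 17.8%, Westside 254/930 = 27.3% → Westside
Near-prime: Lakeview 59/185 = 31.9%, Westside 54/142 = 38.0% → Westside
Prime: Lakeview 31/55 = 56.4%, Westside 57/82 = 69.5% → Westside
Overall: Lakeview 200/858 = 23.3%, Westside 365/1154 = 31.6% → Westside
Westside wins overall and in every credit group — no reversal.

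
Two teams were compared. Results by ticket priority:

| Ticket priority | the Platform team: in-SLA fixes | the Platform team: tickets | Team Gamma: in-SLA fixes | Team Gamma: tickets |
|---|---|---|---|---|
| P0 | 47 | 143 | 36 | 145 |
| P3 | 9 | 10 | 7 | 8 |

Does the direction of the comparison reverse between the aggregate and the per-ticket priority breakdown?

No

P0: the Platform team 47/143 = 32.9%, Team Gamma 36/145 = 24.8% → the Platform team
P3: the Platform team 9/10 = 90.0%, Team Gamma 7/8 = 87.5% → the Platform team
Overall: the Platform team 56/153 = 36.6%, Team Gamma 43/153 = 28.1% → the Platform team
The Platform team wins overall and in every ticket group — no reversal.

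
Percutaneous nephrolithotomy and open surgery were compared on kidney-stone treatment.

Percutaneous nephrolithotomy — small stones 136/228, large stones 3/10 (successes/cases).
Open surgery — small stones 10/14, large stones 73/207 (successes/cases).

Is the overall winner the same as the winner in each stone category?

No

Small stones: percutaneous nephrolithotomy 136/228 = 59.6%, open surgery 10/14 = 71.4% → open surgery
Large stones: percutaneous nephrolithotomy 3/10 = 30.0%, open surgery 73/207 = 35.3% → open surgery
Overall: percutaneous nephrolithotomy 139/238 = 58.4%, open surgery 83/221 = 37.6% → percutaneous nephrolithotomy
Open surgery wins each stone group but percutaneous nephrolithotomy wins overall — the comparison reverses. Open surgery's cases skew toward large stones, which has a lower base rate.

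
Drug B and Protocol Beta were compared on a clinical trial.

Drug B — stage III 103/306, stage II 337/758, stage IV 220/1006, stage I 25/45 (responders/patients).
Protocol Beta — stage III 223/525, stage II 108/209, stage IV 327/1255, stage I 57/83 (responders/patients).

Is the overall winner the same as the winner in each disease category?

Stage III: Drug B 103/306 = 33.7%, Protocol Beta 223/525 = 42.5% → Protocol Beta
Stage II: Drug B 337/758 = 44.5%, Protocol Beta 108/209 = 51.7% → Protocol Beta
Stage IV: Drug B 220/1006 = 21.9%, Protocol Beta 327/1255 = 26.1% → Protocol Beta
Stage I: Drug B 25/45 = 55.6%, Protocol Beta 57/83 = 68.7% → Protocol Beta
Overall: Drug B 685/2115 = 32.4%, Protocol Beta 715/2072 = 34.5% → Protocol Beta
Protocol Beta wins overall and in every disease group — no reversal.

Yes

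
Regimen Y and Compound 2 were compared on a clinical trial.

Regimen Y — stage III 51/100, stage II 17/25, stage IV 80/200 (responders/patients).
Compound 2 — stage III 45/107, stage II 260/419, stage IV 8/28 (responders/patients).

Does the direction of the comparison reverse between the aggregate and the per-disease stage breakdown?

Stage III: Regimen Y 51/100 = 51.0%, Compound 2 45/107 = 42.1% → Regimen Y
Stage II: Regimen Y 17/25 = 68.0%, Compound 2 260/419 = 62.1% → Regimen Y
Stage IV: Regimen Y 80/200 = 40.0%, Compound 2 8/28 = 28.6% → Regimen Y
Overall: Regimen Y 148/325 = 45.5%, Compound 2 313/554 = 56.5% → Compound 2
Regimen Y wins each disease group but Compound 2 wins overall — the comparison reverses. Regimen Y's patients skew toward stage IV, which has a lower base rate.

Yes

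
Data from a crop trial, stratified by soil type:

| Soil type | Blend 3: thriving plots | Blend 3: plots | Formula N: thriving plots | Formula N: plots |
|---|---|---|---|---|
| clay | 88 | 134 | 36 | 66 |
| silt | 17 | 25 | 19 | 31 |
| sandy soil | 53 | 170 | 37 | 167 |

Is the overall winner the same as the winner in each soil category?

Yes

Clay: Blend 3 88/134 = 65.7%, Formula N 36/66 = 54.5% → Blend 3
Silt: Blend 3 17/25 = 68.0%, Formula N 19/31 = 61.3% → Blend 3
Sandy soil: Blend 3 53/170 = 31.2%, Formula N 37/167 = 22.2% → Blend 3
Overall: Blend 3 158/329 = 48.0%, Formula N 92/264 = 34.8% → Blend 3
Blend 3 wins overall and in every soil group — no reversal.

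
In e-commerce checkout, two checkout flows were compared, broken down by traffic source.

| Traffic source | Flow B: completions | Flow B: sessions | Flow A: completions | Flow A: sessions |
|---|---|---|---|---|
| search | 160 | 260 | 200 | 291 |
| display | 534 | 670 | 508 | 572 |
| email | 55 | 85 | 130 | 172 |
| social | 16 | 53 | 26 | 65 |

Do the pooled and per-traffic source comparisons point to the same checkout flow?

Search: Flow B 160/260 = 61.5%, Flow A 200/291 = 68.7% → Flow A
Display: Flow B 534/670 = 79.7%, Flow A 508/572 = 88.8% → Flow A
Email: Flow B 55/85 = 64.7%, Flow A 130/172 = 75.6% → Flow A
Social: Flow B 16/53 = 30.2%, Flow A 26/65 = 40.0% → Flow A
Overall: Flow B 765/1068 = 71.6%, Flow A 864/1100 = 78.5% → Flow A
Flow A wins overall and in every traffic group — no reversal.

Yes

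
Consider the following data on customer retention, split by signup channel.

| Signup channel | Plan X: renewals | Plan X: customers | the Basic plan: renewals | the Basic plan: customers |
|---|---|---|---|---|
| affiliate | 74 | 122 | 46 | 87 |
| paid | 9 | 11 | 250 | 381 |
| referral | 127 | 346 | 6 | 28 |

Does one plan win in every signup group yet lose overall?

Yes

Affiliate: Plan X 74/122 = 60.7%, the Basic plan 46/87 = 52.9% → Plan X
Paid: Plan X 9/11 = 81.8%, the Basic plan 250/381 = 65.6% → Plan X
Referral: Plan X 127/346 = 36.7%, the Basic plan 6/28 = 21.4% → Plan X
Overall: Plan X 210/479 = 43.8%, the Basic plan 302/496 = 60.9% → the Basic plan
Plan X wins each signup group but the Basic plan wins overall — the comparison reverses. Plan X's customers skew toward referral, which has a lower base rate.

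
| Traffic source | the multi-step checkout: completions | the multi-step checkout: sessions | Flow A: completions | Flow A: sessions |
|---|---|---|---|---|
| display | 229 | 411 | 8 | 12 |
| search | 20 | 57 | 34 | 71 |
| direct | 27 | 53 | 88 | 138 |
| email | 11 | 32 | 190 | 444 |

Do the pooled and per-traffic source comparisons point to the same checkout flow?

No

Display: the multi-step checkout 229/411 = 55.7%, Flow A 8/12 = 66.7% → Flow A
Search: the multi-step checkout 20/57 = 35.1%, Flow A 34/71 = 47.9% → Flow A
Direct: the multi-step checkout 27/53 = 50.9%, Flow A 88/138 = 63.8% → Flow A
Email: the multi-step checkout 11/32 = 34.4%, Flow A 190/444 = 42.8% → Flow A
Overall: the multi-step checkout 287/553 = 51.9%, Flow A 320/665 = 48.1% → the multi-step checkout
Flow A wins each traffic group but the multi-step checkout wins overall — the comparison reverses. Flow A's sessions skew toward email, which has a lower base rate.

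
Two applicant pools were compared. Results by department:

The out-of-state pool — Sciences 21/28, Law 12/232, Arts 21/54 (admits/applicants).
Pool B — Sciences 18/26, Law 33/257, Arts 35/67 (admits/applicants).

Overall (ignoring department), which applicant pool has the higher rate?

Pool B

Sciences: the out-of-state pool 21/28 = 75.0%, Pool B 18/26 = 69.2% → the out-of-state pool
Law: the out-of-state pool 12/232 = 5.2%, Pool B 33/257 = 12.8% → Pool B
Arts: the out-of-state pool 21/54 = 38.9%, Pool B 35/67 = 52.2% → Pool B
Overall: the out-of-state pool 54/314 = 17.2%, Pool B 86/350 = 24.6% → Pool B
(Neither sweeps every department group, but Pool B has the higher pooled rate.)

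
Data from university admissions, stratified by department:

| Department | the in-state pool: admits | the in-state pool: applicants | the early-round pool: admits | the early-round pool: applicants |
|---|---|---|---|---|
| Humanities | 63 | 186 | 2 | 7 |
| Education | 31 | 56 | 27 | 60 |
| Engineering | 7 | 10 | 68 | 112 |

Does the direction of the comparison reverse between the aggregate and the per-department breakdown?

Yes

Humanities: the in-state pool 63/186 = 33.9%, the early-round pool 2/7 = 28.6% → the in-state pool
Education: the in-state pool 31/56 = 55.4%, the early-round pool 27/60 = 45.0% → the in-state pool
Engineering: the in-state pool 7/10 = 70.0%, the early-round pool 68/112 = 60.7% → the in-state pool
Overall: the in-state pool 101/252 = 40.1%, the early-round pool 97/179 = 54.2% → the early-round pool
The in-state pool wins each department group but the early-round pool wins overall — the comparison reverses. The in-state pool's applicants skew toward Humanities, which has a lower base rate.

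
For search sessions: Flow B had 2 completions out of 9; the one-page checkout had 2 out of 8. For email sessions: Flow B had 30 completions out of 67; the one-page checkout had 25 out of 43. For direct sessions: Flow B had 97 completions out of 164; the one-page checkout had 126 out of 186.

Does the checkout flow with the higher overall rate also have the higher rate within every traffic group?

Search: Flow B 2/9 = 22.2%, the one-page checkout 2/8 = 25.0% → the one-page checkout
Email: Flow B 30/67 = 44.8%, the one-page checkout 25/43 = 58.1% → the one-page checkout
Direct: Flow B 97/164 = 59.1%, the one-page checkout 126/186 = 67.7% → the one-page checkout
Overall: Flow B 129/240 = 53.8%, the one-page checkout 153/237 = 64.6% → the one-page checkout
The one-page checkout wins overall and in every traffic group — no reversal.

Yes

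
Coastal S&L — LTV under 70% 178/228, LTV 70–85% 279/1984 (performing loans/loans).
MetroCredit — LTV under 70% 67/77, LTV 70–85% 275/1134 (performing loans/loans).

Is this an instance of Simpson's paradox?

No

LTV under 70%: Coastal S&L 178/228 = 78.1%, MetroCredit 67/77 = 87.0% → MetroCredit
LTV 70–85%: Coastal S&L 279/1984 = 14.1%, MetroCredit 275/1134 = 24.3% → MetroCredit
Overall: Coastal S&L 457/2212 = 20.7%, MetroCredit 342/1211 = 28.2% → MetroCredit
MetroCredit wins overall and in every loan-to-value group — no reversal.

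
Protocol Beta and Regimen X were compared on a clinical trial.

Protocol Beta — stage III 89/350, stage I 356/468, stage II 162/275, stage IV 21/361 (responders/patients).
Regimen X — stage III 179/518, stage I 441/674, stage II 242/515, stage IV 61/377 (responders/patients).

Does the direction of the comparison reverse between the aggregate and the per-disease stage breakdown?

Stage III: Protocol Beta 89/350 = 25.4%, Regimen X 179/518 = 34.6% → Regimen X
Stage I: Protocol Beta 356/468 = 76.1%, Regimen X 441/674 = 65.4% → Protocol Beta
Stage II: Protocol Beta 162/275 = 58.9%, Regimen X 242/515 = 47.0% → Protocol Beta
Stage IV: Protocol Beta 21/361 = 5.8%, Regimen X 61/377 = 16.2% → Regimen X
Overall: Protocol Beta 628/1454 = 43.2%, Regimen X 923/2084 = 44.3% → Regimen X
Neither sweeps: Protocol Beta wins 2 of 4 groups, Regimen X wins 2. Regimen X wins overall but not every group — no Simpson reversal.

No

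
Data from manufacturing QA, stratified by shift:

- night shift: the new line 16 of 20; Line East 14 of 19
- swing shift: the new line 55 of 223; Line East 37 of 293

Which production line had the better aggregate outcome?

the new line

Night shift: the new line 16/20 = 80.0%, Line East 14/19 = 73.7% → the new line
Swing shift: the new line 55/223 = 24.7%, Line East 37/293 = 12.6% → the new line
Overall: the new line 71/243 = 29.2%, Line East 51/312 = 16.3% → the new line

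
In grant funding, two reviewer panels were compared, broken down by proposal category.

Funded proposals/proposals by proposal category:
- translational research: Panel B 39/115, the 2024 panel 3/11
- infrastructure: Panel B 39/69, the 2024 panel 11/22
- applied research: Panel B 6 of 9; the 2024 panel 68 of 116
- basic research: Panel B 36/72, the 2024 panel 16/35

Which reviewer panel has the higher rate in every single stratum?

Translational research: Panel B 39/115 = 33.9%, the 2024 panel 3/11 = 27.3% → Panel B
Infrastructure: Panel B 39/69 = 56.5%, the 2024 panel 11/22 = 50.0% → Panel B
Applied research: Panel B 6/9 = 66.7%, the 2024 panel 68/116 = 58.6% → Panel B
Basic research: Panel B 36/72 = 50.0%, the 2024 panel 16/35 = 45.7% → Panel B
Panel B has the higher rate in all 4 groups.

Panel B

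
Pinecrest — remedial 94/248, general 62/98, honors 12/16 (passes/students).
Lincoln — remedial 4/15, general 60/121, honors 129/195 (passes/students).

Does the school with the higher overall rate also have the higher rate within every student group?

No

Remedial: Pinecrest 94/248 = 37.9%, Lincoln 4/15 = 26.7% → Pinecrest
General: Pinecrest 62/98 = 63.3%, Lincoln 60/121 = 49.6% → Pinecrest
Honors: Pinecrest 12/16 = 75.0%, Lincoln 129/195 = 66.2% → Pinecrest
Overall: Pinecrest 168/362 = 46.4%, Lincoln 193/331 = 58.3% → Lincoln
Pinecrest wins each student group but Lincoln wins overall — the comparison reverses. Pinecrest's students skew toward remedial, which has a lower base rate.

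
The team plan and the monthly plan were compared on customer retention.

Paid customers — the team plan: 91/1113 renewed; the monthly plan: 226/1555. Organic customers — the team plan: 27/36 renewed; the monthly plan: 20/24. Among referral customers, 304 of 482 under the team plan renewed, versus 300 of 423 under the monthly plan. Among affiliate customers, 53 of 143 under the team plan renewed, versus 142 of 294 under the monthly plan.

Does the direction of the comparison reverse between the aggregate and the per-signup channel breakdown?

Paid: the team plan 91/1113 = 8.2%, the monthly plan 226/1555 = 14.5% → the monthly plan
Organic: the team plan 27/36 = 75.0%, the monthly plan 20/24 = 83.3% → the monthly plan
Referral: the team plan 304/482 = 63.1%, the monthly plan 300/423 = 70.9% → the monthly plan
Affiliate: the team plan 53/143 = 37.1%, the monthly plan 142/294 = 48.3% → the monthly plan
Overall: the team plan 475/1774 = 26.8%, the monthly plan 688/2296 = 30.0% → the monthly plan
The monthly plan wins overall and in every signup group — no reversal.

No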